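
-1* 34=-34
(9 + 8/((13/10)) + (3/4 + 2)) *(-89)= -1593.44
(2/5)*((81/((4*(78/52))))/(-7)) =-27/35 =-0.77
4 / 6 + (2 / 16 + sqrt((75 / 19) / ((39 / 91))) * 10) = 19 / 24 + 50 * sqrt(133) / 19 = 31.14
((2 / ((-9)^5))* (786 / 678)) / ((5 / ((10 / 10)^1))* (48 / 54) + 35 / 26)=-6812 / 1004587515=-0.00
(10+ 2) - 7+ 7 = 12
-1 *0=0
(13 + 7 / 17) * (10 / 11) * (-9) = -20520 / 187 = -109.73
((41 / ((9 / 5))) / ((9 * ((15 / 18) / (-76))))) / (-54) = 3116 / 729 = 4.27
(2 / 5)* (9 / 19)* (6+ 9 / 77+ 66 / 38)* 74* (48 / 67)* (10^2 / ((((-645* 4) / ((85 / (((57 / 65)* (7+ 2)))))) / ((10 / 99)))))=-501086560000 / 150636418317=-3.33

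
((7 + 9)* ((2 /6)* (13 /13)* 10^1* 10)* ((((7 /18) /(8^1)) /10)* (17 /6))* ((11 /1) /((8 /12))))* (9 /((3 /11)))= 71995 /18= 3999.72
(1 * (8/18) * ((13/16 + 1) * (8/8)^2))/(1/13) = 377/36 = 10.47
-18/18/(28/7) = -1/4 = -0.25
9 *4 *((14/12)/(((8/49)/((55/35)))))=1617/4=404.25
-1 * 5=-5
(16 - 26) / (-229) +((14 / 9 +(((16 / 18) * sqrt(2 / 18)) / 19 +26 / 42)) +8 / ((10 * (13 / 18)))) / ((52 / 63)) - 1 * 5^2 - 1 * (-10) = -483581567 / 44119140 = -10.96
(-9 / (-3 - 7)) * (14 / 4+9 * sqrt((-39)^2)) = 6381 / 20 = 319.05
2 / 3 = 0.67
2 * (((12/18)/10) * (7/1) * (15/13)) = 14/13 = 1.08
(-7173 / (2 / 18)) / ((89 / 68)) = -4389876 / 89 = -49324.45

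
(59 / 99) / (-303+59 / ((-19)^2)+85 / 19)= -21299 / 10663191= -0.00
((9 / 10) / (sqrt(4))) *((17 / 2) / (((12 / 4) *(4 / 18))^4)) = 12393 / 640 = 19.36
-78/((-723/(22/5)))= 572/1205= 0.47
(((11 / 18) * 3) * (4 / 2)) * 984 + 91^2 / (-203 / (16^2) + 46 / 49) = 110475896 / 1829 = 60402.35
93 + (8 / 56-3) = 631 / 7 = 90.14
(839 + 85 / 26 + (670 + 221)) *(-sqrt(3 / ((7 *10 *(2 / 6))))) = -27039 *sqrt(70) / 364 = -621.50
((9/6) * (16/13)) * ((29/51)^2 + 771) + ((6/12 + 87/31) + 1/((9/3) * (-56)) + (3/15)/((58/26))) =103837123247/72747080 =1427.37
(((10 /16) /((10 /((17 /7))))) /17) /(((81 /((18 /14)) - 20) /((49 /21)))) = 1 /2064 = 0.00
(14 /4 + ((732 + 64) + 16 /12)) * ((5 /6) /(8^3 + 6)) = 24025 /18648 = 1.29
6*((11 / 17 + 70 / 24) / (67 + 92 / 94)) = 34169 / 108630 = 0.31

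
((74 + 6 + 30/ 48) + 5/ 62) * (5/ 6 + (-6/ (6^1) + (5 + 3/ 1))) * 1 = 940705/ 1488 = 632.19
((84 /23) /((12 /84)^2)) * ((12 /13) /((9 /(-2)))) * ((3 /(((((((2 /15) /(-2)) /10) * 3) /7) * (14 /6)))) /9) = 548800 /299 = 1835.45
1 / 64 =0.02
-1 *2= -2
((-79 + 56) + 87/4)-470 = -1885/4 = -471.25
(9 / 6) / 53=3 / 106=0.03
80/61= 1.31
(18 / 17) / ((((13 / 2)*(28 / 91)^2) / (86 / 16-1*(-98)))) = 96759 / 544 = 177.87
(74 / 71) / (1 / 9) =666 / 71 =9.38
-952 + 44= -908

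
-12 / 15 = -4 / 5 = -0.80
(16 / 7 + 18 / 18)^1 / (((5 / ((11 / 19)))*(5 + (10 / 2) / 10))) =46 / 665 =0.07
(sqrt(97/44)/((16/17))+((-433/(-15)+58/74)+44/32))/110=0.30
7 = 7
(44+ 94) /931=138 /931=0.15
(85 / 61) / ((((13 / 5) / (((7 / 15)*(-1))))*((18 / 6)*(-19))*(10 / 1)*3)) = 119 / 813618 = 0.00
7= 7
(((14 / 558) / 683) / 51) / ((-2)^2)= 7 / 38873628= 0.00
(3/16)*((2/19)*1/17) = 3/2584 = 0.00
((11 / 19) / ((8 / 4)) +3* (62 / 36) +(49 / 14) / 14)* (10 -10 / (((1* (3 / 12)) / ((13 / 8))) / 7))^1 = -578945 / 228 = -2539.23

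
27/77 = 0.35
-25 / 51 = -0.49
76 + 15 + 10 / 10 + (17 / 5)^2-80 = 589 / 25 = 23.56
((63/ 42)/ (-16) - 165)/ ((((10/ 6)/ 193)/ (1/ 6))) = -1019619/ 320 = -3186.31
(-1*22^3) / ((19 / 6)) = -63888 / 19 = -3362.53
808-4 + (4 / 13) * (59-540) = 656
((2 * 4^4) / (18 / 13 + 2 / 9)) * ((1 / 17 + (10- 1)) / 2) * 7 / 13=620928 / 799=777.13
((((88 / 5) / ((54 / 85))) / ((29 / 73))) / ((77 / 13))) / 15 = 64532 / 82215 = 0.78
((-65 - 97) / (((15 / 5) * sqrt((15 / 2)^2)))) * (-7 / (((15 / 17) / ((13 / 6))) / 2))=6188 / 25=247.52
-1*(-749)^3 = 420189749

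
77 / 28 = 11 / 4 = 2.75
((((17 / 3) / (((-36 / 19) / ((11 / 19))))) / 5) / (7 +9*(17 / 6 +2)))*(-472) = 44132 / 13635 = 3.24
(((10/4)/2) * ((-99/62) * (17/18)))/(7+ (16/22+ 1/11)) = -10285/42656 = -0.24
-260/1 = -260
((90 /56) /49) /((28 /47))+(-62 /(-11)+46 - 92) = -17033439 /422576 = -40.31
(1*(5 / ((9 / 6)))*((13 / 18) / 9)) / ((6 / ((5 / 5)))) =65 / 1458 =0.04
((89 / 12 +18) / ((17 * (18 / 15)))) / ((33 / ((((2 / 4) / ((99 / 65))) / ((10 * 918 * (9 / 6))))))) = 19825 / 22025434464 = 0.00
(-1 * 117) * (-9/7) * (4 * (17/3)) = 23868/7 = 3409.71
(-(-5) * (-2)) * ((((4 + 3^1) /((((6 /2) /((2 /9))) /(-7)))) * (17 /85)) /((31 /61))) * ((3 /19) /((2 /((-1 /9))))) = -5978 /47709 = -0.13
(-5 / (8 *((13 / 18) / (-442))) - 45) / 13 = 675 / 26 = 25.96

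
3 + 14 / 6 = 16 / 3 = 5.33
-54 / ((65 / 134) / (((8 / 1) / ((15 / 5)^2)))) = -6432 / 65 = -98.95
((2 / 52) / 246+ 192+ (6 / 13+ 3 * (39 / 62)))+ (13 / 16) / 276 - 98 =96.35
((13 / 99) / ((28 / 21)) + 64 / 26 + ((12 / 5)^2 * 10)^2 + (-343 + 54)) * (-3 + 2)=-130043629 / 42900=-3031.32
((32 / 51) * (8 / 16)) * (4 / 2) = 32 / 51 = 0.63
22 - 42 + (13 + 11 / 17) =-108 / 17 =-6.35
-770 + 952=182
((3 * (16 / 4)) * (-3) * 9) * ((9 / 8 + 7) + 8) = -10449 / 2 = -5224.50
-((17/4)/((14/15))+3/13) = -4.78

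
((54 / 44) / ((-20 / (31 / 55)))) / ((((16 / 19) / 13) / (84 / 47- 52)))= 12197601 / 454960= 26.81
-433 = -433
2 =2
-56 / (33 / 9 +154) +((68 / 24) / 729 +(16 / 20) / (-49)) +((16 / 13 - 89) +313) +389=4045022292911 / 6589452870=613.86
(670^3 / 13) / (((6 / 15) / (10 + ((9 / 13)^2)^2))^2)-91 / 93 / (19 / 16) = 283540557488080938044162 / 18738150392091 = 15131726000.44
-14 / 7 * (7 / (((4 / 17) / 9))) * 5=-5355 / 2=-2677.50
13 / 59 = 0.22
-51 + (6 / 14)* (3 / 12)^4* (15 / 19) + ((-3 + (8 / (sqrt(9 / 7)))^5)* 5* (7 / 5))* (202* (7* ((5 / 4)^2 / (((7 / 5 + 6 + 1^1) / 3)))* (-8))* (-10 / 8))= -5643596403 / 34048 + 88686080000* sqrt(7) / 243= 965436354.65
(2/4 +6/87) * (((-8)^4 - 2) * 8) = 540408/29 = 18634.76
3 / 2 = 1.50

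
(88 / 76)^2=484 / 361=1.34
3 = 3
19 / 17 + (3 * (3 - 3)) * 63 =19 / 17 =1.12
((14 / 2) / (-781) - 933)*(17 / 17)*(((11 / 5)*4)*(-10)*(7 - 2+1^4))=34976640 / 71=492628.73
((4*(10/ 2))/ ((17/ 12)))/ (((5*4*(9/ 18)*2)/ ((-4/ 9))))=-16/ 51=-0.31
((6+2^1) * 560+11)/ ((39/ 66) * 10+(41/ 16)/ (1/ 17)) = 790416/ 8707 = 90.78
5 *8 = 40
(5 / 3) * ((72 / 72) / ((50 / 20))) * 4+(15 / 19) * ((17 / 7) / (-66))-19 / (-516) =672985 / 251636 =2.67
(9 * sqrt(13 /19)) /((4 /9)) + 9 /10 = 9 /10 + 81 * sqrt(247) /76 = 17.65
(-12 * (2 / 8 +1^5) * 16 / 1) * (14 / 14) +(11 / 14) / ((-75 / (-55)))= -50279 / 210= -239.42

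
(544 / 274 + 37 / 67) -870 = -7962437 / 9179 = -867.46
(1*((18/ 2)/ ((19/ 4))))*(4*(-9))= -68.21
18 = 18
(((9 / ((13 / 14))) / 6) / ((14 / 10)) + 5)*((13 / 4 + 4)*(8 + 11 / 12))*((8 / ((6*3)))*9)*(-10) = -620600 / 39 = -15912.82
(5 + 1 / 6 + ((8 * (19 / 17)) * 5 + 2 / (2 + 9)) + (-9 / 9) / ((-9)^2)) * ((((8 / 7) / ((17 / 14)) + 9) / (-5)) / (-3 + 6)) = -256199437 / 7724970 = -33.17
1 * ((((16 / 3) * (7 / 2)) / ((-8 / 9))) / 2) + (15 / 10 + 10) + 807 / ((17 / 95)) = 76682 / 17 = 4510.71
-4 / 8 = -1 / 2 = -0.50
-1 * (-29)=29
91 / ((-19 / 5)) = -455 / 19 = -23.95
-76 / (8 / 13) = -247 / 2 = -123.50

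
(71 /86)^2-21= -150275 /7396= -20.32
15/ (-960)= -1/ 64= -0.02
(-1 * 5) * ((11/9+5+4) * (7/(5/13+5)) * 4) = -2392/9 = -265.78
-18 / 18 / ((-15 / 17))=17 / 15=1.13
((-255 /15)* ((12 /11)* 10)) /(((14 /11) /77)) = -11220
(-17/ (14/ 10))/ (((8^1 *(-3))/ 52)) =26.31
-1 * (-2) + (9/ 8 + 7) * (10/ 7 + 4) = 1291/ 28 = 46.11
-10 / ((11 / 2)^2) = -40 / 121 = -0.33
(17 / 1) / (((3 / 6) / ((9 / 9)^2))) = 34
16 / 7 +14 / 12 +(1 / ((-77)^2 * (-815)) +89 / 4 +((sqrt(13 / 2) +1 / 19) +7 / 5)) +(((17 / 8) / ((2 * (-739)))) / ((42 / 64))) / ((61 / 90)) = sqrt(26) / 2 +1348486130613031 / 49664741515620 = 29.70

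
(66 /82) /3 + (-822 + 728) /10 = -1872 /205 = -9.13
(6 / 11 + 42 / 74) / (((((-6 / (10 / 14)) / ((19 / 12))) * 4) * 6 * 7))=-14345 / 11487168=-0.00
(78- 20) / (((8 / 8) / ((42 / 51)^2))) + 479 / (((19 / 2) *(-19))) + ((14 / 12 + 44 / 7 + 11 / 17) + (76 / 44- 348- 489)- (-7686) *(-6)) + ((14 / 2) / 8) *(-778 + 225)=-9136862260285 / 192799992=-47390.37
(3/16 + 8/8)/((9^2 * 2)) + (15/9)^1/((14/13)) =28213/18144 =1.55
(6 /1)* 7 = 42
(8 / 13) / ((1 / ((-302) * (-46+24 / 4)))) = 96640 / 13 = 7433.85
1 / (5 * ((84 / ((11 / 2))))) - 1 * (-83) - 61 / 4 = 56921 / 840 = 67.76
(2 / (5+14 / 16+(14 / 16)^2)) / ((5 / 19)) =2432 / 2125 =1.14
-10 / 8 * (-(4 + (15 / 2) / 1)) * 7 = 805 / 8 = 100.62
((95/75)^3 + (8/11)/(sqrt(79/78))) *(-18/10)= -6859/1875 - 72 *sqrt(6162)/4345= -4.96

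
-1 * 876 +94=-782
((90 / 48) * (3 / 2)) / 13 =45 / 208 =0.22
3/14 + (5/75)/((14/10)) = 11/42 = 0.26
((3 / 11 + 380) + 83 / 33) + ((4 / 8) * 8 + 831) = 40187 / 33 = 1217.79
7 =7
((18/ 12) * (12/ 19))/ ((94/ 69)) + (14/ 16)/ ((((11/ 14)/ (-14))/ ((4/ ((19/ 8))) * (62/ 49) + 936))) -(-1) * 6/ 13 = -169783469/ 11609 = -14625.16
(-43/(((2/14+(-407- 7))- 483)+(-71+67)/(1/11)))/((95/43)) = 0.02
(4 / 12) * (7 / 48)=7 / 144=0.05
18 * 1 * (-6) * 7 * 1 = -756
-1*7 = -7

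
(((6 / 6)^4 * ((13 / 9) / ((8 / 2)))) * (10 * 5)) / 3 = 325 / 54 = 6.02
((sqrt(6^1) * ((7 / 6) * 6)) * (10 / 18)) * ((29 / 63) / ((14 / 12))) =290 * sqrt(6) / 189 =3.76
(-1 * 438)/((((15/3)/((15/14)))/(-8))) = 5256/7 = 750.86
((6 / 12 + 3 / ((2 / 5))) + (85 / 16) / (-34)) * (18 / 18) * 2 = 251 / 16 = 15.69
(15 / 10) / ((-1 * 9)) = -1 / 6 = -0.17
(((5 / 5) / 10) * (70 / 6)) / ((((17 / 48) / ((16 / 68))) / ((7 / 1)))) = 1568 / 289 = 5.43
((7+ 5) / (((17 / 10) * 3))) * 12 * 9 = 4320 / 17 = 254.12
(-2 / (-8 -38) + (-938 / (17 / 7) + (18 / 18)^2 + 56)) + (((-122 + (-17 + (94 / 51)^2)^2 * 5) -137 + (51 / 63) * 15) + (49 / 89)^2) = 3014814618881368 / 8627532296481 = 349.44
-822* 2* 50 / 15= -5480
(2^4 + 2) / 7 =18 / 7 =2.57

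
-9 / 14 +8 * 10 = 79.36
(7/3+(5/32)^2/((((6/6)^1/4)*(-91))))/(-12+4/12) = -162997/815360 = -0.20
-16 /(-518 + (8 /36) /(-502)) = 36144 /1170163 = 0.03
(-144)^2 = 20736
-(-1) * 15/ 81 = 5/ 27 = 0.19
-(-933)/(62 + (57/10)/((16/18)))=74640/5473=13.64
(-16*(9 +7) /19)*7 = -1792 /19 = -94.32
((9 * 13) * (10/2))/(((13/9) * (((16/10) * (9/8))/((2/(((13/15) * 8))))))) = 3375/52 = 64.90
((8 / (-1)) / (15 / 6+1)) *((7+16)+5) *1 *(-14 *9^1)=8064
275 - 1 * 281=-6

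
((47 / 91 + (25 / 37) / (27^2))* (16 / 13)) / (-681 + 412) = -20320096 / 8583536871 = -0.00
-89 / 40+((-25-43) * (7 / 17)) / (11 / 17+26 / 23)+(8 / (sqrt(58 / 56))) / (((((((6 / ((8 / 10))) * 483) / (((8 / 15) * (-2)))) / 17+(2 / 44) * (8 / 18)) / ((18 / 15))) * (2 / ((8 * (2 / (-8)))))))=-19991 / 1112+5170176 * sqrt(203) / 1559871865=-17.93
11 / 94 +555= 555.12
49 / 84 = 7 / 12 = 0.58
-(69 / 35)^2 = -4761 / 1225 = -3.89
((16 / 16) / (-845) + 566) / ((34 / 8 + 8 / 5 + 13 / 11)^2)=11.45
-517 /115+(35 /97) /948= -47537227 /10574940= -4.50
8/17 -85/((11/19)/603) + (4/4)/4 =-66220921/748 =-88530.64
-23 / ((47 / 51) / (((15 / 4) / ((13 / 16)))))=-70380 / 611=-115.19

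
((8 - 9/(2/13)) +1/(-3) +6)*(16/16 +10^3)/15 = -269269/90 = -2991.88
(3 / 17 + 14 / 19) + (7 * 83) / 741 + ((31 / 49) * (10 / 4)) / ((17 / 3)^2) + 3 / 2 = 34068005 / 10493301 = 3.25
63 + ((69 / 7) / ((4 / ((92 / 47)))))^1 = 22314 / 329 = 67.82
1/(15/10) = 2/3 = 0.67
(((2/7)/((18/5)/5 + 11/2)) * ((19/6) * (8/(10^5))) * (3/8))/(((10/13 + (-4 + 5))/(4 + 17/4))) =8151/400568000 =0.00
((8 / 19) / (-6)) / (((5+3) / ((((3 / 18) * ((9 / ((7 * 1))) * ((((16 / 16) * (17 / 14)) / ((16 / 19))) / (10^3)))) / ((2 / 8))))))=-17 / 1568000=-0.00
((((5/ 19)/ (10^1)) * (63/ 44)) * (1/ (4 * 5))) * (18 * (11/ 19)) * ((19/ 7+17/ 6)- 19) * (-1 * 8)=3051/ 1444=2.11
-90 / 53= -1.70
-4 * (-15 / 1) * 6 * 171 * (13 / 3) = 266760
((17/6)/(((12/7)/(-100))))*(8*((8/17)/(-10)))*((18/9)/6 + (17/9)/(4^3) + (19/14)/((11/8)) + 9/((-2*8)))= 174605/3564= 48.99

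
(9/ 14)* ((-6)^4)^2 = 1079753.14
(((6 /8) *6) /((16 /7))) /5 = 63 /160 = 0.39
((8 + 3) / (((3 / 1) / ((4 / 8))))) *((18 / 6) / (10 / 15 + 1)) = 33 / 10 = 3.30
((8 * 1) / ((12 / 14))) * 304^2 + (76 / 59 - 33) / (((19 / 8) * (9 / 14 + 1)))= 66716699728 / 77349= 862541.21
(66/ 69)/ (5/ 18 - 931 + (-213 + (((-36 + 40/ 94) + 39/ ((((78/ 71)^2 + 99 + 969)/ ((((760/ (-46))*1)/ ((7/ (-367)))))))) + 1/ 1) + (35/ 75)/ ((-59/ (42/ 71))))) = -612828082583640/ 734675928133017179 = -0.00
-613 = -613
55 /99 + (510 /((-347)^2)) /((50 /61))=3038224 /5418405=0.56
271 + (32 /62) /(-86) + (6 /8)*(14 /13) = 9420103 /34658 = 271.80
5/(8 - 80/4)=-5/12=-0.42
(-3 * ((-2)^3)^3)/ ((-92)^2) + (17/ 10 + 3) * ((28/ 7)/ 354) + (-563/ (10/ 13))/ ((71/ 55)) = -37675901119/ 66479430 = -566.73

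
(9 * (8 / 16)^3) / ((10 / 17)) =153 / 80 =1.91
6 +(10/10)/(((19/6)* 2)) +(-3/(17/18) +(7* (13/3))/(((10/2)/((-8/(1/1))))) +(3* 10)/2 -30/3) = -196474/4845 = -40.55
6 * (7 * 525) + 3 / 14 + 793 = 319805 / 14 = 22843.21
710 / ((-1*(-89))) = 710 / 89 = 7.98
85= 85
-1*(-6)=6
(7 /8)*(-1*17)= -119 /8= -14.88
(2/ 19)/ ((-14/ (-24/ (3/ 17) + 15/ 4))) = 529/ 532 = 0.99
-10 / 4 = -5 / 2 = -2.50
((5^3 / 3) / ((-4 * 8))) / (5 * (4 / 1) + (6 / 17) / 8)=-2125 / 32712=-0.06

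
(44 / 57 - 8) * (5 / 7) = -2060 / 399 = -5.16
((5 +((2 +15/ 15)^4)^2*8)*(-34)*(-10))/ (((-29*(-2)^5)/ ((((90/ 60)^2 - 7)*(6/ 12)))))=-45676.83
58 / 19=3.05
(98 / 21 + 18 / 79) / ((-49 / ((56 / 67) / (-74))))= 4640 / 4112661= 0.00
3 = 3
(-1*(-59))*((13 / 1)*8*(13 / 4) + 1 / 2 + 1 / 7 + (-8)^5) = -26786649 / 14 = -1913332.07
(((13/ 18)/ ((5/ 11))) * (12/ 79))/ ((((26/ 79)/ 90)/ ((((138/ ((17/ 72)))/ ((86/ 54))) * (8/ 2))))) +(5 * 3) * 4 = 70867668/ 731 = 96946.19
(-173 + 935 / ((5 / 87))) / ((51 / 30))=160960 / 17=9468.24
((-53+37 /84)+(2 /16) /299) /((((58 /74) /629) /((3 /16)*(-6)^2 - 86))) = 3342732.39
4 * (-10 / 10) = -4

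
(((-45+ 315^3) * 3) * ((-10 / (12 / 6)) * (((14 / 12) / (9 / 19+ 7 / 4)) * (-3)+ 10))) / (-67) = 667624528800 / 11323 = 58961805.95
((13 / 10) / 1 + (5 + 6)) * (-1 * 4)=-246 / 5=-49.20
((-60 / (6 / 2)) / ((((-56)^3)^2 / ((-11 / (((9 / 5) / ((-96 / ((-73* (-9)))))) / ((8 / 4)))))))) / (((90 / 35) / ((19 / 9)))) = -0.00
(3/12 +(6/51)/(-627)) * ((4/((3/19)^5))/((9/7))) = 9716342797/1226907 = 7919.38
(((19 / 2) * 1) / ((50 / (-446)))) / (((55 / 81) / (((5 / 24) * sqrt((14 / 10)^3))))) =-800793 * sqrt(35) / 110000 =-43.07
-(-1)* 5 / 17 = 5 / 17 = 0.29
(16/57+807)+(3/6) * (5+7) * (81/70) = 1624376/1995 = 814.22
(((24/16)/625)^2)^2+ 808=1972656250000081/2441406250000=808.00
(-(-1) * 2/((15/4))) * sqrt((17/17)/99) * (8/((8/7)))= 56 * sqrt(11)/495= 0.38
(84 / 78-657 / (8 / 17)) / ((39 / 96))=-580340 / 169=-3433.96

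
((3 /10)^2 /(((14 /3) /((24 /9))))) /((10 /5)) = 9 /350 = 0.03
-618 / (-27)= 22.89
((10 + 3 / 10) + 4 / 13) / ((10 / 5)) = 1379 / 260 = 5.30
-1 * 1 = -1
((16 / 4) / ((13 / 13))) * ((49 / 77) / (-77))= -4 / 121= -0.03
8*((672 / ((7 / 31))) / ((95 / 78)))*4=7428096 / 95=78190.48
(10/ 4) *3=15/ 2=7.50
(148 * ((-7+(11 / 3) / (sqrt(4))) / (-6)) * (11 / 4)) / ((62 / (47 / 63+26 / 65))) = 146927 / 22680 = 6.48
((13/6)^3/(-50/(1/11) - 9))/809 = -169/7513992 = -0.00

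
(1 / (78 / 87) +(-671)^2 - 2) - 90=11703903 / 26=450150.12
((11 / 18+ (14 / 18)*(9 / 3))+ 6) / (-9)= -161 / 162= -0.99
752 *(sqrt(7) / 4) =188 *sqrt(7) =497.40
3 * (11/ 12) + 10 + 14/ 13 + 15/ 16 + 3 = 3695/ 208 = 17.76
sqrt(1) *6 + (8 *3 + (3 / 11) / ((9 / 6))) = 332 / 11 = 30.18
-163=-163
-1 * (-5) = 5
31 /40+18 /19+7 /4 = 2639 /760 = 3.47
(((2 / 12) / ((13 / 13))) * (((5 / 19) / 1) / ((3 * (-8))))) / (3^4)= -0.00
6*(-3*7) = -126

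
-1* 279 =-279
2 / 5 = 0.40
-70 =-70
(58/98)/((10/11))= 319/490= 0.65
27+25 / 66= 1807 / 66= 27.38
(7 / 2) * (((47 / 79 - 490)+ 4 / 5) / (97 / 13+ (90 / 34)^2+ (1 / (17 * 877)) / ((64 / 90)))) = -71221951596432 / 602577578515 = -118.20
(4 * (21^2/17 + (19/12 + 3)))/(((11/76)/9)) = 7592.28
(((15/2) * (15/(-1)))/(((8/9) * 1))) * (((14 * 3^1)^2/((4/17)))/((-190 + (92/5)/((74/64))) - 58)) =936187875/228992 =4088.30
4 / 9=0.44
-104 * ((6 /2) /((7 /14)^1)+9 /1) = -1560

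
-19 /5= -3.80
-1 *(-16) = 16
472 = 472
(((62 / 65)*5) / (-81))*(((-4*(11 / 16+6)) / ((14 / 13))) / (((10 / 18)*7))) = 3317 / 8820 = 0.38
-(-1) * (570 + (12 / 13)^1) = 570.92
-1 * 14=-14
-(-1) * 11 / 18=11 / 18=0.61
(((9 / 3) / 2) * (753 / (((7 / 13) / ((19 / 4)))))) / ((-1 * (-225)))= 61997 / 1400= 44.28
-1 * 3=-3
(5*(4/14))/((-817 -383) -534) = -5/6069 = -0.00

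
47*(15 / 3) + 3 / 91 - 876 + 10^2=-49228 / 91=-540.97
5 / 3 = 1.67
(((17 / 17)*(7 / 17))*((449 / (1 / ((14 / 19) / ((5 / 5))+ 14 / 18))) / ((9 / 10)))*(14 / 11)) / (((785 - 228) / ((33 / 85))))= 22793036 / 82579149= 0.28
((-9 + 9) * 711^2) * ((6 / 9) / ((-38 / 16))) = 0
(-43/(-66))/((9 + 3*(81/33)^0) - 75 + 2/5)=-215/20658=-0.01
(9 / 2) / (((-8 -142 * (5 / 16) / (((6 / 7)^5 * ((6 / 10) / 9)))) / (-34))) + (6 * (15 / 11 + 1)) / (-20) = -0.60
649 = 649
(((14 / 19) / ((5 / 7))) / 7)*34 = 476 / 95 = 5.01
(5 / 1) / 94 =5 / 94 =0.05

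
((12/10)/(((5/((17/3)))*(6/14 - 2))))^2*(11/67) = 0.12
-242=-242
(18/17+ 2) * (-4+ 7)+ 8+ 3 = 343/17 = 20.18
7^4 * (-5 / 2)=-12005 / 2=-6002.50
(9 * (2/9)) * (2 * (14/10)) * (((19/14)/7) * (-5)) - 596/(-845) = -27938/5915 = -4.72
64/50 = 32/25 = 1.28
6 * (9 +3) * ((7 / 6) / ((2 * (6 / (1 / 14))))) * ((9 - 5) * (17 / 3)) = 34 / 3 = 11.33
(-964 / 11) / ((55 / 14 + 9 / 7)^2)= -188944 / 58619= -3.22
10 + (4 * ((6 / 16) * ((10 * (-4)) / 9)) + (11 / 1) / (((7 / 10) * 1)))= 400 / 21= 19.05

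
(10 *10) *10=1000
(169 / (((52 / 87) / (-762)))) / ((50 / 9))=-3878199 / 100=-38781.99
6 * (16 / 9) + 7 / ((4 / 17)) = 485 / 12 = 40.42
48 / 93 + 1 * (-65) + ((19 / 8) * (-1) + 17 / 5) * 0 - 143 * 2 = -10865 / 31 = -350.48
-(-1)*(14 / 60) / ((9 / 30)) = 7 / 9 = 0.78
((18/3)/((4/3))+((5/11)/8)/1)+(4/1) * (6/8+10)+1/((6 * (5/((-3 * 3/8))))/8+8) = 29427/616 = 47.77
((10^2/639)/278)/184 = 25/8171532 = 0.00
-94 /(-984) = 0.10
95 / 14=6.79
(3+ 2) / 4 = 5 / 4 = 1.25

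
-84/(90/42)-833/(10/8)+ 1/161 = -568003/805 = -705.59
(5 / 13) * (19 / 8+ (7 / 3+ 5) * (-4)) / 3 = -3235 / 936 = -3.46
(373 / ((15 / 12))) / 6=746 / 15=49.73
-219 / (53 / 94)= -20586 / 53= -388.42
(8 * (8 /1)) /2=32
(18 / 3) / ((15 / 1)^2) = 0.03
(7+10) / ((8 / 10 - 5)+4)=-85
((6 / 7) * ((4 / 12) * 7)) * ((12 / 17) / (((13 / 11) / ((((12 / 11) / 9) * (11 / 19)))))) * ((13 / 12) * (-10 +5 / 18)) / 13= -7700 / 113373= -0.07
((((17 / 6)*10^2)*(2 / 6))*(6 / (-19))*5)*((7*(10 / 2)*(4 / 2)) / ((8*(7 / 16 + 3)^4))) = -7798784 / 834537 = -9.35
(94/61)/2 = 47/61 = 0.77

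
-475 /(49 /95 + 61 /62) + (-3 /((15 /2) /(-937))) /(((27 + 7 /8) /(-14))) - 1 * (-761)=2521501041 /9848795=256.02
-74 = -74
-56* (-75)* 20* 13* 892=974064000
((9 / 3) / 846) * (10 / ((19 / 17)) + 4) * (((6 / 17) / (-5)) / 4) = -123 / 151810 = -0.00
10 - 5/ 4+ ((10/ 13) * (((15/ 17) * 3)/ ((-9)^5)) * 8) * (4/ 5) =50748055/ 5799924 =8.75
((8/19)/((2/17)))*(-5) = -340/19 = -17.89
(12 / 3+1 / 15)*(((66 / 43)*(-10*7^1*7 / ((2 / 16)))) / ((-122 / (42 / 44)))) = 191.44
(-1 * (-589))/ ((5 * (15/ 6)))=47.12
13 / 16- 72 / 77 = -151 / 1232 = -0.12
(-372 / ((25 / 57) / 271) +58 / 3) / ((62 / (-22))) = 189611422 / 2325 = 81553.30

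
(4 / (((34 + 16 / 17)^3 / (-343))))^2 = 2839760855281 / 2745356115653316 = 0.00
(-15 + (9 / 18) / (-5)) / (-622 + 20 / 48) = 906 / 37295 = 0.02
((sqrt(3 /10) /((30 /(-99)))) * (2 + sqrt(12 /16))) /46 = 33 * sqrt(30) * (-4-sqrt(3)) /9200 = -0.11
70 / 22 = 35 / 11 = 3.18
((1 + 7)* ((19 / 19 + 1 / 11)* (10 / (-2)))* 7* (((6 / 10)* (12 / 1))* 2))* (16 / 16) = -48384 / 11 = -4398.55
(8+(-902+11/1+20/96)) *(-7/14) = 21187/48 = 441.40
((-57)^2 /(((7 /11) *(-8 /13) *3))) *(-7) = 154869 /8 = 19358.62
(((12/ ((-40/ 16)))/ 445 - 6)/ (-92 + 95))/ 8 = -2229/ 8900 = -0.25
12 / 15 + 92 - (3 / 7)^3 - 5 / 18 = 92.44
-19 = -19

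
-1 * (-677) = 677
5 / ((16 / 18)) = 45 / 8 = 5.62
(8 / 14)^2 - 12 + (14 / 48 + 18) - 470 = -544937 / 1176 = -463.38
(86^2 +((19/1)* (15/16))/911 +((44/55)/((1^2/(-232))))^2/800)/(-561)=-2053636589/154870000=-13.26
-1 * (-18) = 18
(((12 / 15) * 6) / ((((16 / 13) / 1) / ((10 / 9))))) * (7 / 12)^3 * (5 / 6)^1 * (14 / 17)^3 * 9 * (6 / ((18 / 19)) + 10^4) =229560846515 / 6367248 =36053.39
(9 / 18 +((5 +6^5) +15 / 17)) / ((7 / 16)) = 17788.30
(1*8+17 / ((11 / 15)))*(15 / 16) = 5145 / 176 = 29.23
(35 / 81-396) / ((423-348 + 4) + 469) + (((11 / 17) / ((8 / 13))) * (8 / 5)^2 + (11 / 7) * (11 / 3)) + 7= 1945401529 / 132054300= 14.73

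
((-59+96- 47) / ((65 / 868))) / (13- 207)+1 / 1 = 2129 / 1261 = 1.69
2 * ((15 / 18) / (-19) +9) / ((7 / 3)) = 7.68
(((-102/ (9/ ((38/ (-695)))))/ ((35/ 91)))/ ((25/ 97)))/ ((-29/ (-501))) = 272078404/ 2519375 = 107.99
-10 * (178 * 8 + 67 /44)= -313615 /22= -14255.23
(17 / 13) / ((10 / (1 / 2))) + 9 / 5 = 97 / 52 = 1.87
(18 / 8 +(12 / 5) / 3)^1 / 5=61 / 100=0.61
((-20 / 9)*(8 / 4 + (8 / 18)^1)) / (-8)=55 / 81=0.68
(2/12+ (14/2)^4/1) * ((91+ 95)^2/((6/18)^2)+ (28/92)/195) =20118907949629/26910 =747636861.75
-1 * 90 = -90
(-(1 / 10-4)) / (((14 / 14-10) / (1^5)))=-13 / 30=-0.43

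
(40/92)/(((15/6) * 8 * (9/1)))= 0.00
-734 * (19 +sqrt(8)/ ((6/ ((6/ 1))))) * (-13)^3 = 3225196 * sqrt(2) +30639362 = 35200477.92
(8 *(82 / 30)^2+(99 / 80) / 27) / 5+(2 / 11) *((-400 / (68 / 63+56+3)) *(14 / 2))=522997891 / 149886000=3.49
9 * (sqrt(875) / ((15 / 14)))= 42 * sqrt(35)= 248.48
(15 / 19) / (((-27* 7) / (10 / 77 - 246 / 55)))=8 / 441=0.02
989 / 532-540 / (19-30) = 50.95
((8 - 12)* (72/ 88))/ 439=-36/ 4829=-0.01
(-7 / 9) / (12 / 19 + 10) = -133 / 1818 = -0.07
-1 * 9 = -9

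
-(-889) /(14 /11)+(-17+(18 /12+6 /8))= 2735 /4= 683.75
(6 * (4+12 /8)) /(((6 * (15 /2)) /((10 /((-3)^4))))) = 0.09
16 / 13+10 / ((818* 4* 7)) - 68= -9940271 / 148876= -66.77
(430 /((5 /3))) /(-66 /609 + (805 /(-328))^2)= 5634604416 /129182227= 43.62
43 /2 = 21.50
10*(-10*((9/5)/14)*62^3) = -21449520/7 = -3064217.14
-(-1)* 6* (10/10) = 6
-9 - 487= -496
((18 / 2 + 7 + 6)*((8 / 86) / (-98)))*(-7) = 44 / 301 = 0.15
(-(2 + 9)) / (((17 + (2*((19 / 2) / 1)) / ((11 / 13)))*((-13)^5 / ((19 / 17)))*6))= 0.00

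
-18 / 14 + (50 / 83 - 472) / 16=-142917 / 4648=-30.75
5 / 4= 1.25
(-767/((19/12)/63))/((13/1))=-44604/19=-2347.58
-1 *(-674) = 674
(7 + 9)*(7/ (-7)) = -16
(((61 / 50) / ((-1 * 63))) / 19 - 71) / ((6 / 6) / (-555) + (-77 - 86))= 157228207 / 360959340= 0.44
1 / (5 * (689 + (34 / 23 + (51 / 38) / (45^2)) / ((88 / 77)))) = 943920 / 3257911837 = 0.00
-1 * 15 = -15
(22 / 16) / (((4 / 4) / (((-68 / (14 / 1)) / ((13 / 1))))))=-187 / 364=-0.51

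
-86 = -86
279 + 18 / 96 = 4467 / 16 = 279.19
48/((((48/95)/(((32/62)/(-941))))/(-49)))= 74480/29171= 2.55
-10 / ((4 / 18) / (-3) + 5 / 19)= -5130 / 97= -52.89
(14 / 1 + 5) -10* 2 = -1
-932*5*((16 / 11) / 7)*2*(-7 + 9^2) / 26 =-5517440 / 1001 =-5511.93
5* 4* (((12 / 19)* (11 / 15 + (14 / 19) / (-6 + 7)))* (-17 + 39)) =408.55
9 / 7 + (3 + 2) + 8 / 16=95 / 14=6.79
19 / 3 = 6.33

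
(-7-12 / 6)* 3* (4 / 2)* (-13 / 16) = 43.88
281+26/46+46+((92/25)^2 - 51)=4170297/14375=290.11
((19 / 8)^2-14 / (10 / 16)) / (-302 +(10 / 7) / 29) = 1088689 / 19614720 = 0.06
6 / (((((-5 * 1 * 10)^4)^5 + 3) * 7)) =6 / 66757202148437500000000000000000021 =0.00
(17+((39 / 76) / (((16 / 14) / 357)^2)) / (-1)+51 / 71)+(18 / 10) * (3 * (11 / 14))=-604968826411 / 12087040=-50051.03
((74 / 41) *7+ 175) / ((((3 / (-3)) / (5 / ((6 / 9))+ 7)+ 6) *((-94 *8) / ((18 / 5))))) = -2007873 / 13257760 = -0.15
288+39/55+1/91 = 1445044/5005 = 288.72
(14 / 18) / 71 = 7 / 639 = 0.01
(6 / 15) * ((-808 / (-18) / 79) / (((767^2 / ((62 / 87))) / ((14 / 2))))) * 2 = 701344 / 181948963365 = 0.00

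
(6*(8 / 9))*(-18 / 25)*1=-96 / 25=-3.84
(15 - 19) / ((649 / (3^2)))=-36 / 649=-0.06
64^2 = 4096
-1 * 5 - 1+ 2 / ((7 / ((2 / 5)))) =-206 / 35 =-5.89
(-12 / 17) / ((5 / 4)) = -48 / 85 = -0.56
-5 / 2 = -2.50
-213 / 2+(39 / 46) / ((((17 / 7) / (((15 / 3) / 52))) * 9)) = -999361 / 9384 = -106.50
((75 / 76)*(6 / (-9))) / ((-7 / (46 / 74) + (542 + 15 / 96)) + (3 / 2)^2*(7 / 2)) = -1840 / 1506833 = -0.00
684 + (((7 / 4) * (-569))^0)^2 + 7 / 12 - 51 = 7615 / 12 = 634.58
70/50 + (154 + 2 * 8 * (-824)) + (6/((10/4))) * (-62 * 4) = -68119/5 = -13623.80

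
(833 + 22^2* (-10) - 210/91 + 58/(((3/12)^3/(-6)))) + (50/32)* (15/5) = -5465537/208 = -26276.62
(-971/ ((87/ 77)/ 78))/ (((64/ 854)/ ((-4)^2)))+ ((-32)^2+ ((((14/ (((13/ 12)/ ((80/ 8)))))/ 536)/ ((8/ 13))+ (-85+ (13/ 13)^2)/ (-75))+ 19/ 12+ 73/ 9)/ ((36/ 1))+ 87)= -112610084197757/ 7869150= -14310323.76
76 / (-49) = -76 / 49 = -1.55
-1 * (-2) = 2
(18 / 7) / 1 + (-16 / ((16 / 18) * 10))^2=5.81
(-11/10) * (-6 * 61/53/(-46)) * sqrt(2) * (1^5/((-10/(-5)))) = -2013 * sqrt(2)/24380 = -0.12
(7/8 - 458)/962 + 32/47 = 74393/361712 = 0.21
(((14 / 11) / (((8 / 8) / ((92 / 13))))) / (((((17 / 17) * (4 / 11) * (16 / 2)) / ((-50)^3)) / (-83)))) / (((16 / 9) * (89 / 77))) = 144696234375 / 9256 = 15632696.02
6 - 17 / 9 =37 / 9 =4.11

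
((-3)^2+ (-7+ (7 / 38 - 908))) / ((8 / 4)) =-34421 / 76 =-452.91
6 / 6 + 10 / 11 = 21 / 11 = 1.91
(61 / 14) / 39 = 0.11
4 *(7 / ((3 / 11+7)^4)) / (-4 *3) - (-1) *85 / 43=10440393059 / 5283840000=1.98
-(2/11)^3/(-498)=4/331419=0.00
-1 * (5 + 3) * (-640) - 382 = 4738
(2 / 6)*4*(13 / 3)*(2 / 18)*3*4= 208 / 27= 7.70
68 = 68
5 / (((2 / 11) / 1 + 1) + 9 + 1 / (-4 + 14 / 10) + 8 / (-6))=2145 / 3631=0.59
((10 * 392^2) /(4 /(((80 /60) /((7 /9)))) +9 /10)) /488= 973.87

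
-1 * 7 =-7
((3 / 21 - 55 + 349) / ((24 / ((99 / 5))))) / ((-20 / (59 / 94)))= -7.62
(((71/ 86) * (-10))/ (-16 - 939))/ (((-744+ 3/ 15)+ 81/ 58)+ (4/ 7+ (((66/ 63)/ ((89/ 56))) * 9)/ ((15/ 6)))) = -2565514/ 219448165143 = -0.00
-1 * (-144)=144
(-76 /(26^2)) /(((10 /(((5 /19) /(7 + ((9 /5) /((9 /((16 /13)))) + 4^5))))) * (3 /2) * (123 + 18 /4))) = -2 /133324659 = -0.00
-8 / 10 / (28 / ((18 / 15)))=-6 / 175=-0.03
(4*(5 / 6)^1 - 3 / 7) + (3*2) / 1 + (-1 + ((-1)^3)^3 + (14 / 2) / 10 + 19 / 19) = 1807 / 210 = 8.60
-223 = -223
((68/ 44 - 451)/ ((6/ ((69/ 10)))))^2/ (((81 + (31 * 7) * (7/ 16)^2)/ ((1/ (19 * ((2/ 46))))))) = 4758394171392/ 1802933275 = 2639.25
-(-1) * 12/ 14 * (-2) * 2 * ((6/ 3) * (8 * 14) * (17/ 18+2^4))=-39040/ 3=-13013.33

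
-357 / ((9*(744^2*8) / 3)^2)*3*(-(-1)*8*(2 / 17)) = -0.00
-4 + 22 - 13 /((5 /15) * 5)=51 /5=10.20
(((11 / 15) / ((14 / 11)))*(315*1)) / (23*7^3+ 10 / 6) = 99 / 4304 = 0.02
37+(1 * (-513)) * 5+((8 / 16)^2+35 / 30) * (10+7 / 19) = -2513.31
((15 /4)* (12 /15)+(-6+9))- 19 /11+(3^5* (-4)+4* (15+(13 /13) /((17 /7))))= -169437 /187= -906.08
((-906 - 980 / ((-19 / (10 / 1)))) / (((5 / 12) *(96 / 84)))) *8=-622776 / 95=-6555.54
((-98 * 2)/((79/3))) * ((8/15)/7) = -224/395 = -0.57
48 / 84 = 4 / 7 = 0.57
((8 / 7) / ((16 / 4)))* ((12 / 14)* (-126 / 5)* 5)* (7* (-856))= 184896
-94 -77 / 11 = -101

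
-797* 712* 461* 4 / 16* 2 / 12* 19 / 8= -621302147 / 24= -25887589.46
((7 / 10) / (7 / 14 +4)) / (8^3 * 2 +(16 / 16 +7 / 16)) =112 / 738315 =0.00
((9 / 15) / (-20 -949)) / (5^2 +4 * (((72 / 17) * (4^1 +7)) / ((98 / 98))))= -1 / 341335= -0.00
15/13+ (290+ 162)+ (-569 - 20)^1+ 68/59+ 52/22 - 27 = -1344267/8437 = -159.33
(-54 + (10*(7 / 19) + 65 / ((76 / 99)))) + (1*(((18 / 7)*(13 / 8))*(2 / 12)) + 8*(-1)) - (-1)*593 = 659735 / 1064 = 620.05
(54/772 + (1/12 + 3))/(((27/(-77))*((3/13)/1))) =-7310303/187596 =-38.97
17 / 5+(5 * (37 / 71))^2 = 256822 / 25205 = 10.19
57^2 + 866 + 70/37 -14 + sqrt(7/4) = sqrt(7)/2 + 151807/37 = 4104.21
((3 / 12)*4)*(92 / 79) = 92 / 79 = 1.16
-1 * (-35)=35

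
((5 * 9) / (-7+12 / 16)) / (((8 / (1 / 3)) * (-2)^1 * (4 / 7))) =21 / 80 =0.26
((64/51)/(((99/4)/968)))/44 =512/459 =1.12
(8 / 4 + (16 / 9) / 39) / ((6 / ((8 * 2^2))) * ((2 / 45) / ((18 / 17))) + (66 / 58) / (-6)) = -1665760 / 148031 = -11.25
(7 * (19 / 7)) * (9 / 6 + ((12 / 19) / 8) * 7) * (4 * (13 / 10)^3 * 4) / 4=342.73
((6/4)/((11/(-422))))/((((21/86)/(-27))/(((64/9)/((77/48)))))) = 167233536/5929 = 28206.03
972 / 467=2.08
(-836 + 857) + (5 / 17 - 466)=-7560 / 17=-444.71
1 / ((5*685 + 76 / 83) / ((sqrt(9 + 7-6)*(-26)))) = -2158*sqrt(10) / 284351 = -0.02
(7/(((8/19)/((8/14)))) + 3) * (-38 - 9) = -1175/2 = -587.50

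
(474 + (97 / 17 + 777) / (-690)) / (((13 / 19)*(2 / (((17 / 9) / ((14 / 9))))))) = 52693783 / 125580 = 419.60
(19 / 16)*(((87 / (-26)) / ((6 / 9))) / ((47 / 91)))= -34713 / 3008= -11.54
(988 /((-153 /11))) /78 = -418 /459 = -0.91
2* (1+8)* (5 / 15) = 6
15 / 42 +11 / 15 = 229 / 210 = 1.09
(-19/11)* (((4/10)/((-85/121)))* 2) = 1.97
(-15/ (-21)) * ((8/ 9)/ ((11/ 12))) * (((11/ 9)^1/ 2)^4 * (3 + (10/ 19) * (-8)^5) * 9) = -14991.74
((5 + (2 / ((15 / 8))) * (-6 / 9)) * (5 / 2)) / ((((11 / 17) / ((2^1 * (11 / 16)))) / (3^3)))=9843 / 16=615.19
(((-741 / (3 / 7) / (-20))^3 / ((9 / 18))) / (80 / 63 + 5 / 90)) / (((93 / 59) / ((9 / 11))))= 57636658645839 / 113894000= 506055.27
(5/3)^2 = 25/9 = 2.78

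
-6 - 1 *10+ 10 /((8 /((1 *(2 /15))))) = -95 /6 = -15.83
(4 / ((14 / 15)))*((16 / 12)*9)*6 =2160 / 7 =308.57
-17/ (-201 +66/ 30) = 85/ 994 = 0.09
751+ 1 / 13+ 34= 10206 / 13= 785.08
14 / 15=0.93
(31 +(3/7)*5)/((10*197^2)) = 116/1358315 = 0.00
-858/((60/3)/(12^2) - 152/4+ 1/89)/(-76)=-0.30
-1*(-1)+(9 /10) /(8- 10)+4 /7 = 157 /140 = 1.12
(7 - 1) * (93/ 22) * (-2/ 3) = -186/ 11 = -16.91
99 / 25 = 3.96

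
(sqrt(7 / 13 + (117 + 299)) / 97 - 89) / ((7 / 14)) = -177.58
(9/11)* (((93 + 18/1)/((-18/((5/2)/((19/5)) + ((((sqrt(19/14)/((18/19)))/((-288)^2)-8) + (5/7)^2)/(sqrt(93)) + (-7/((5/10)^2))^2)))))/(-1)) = -13579* sqrt(93)/33418 + 703* sqrt(24738)/14255087616 + 3309687/836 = 3955.04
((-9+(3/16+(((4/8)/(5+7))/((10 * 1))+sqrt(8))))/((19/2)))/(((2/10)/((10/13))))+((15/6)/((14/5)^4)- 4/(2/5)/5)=-314577959/56932512+200 * sqrt(2)/247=-4.38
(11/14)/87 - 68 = -82813/1218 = -67.99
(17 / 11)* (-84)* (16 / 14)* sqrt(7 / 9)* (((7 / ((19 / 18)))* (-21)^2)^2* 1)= -1679643713664* sqrt(7) / 3971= -1119093315.93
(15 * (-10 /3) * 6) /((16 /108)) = -2025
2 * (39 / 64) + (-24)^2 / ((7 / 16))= 295185 / 224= 1317.79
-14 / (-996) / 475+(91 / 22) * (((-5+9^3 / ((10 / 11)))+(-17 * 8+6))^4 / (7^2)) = 121657579091859351263 / 7285740000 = 16698040156.78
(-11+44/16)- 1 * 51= -237/4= -59.25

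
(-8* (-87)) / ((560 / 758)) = 32973 / 35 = 942.09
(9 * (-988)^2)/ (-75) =-2928432/ 25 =-117137.28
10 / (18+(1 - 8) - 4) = 10 / 7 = 1.43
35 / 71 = 0.49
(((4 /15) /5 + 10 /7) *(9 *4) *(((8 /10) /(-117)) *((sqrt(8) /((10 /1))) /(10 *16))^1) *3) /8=-389 *sqrt(2) /2275000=-0.00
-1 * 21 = -21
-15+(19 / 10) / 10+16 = 119 / 100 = 1.19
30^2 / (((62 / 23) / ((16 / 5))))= 1068.39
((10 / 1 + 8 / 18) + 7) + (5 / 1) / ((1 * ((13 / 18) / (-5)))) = -2009 / 117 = -17.17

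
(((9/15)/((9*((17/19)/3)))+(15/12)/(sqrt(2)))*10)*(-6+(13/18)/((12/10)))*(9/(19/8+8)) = -14575*sqrt(2)/498 -44308/4233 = -51.86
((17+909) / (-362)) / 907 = -463 / 164167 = -0.00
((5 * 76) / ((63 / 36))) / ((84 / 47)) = 17860 / 147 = 121.50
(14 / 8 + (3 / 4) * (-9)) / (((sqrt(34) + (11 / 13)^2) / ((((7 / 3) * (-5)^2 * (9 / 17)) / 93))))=17892875 / 504040191 - 24990875 * sqrt(34) / 504040191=-0.25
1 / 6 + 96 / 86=331 / 258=1.28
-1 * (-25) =25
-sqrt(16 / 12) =-2 * sqrt(3) / 3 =-1.15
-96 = -96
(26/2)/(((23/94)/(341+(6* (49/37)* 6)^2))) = 4372957550/31487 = 138881.37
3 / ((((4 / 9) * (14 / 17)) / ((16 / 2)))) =459 / 7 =65.57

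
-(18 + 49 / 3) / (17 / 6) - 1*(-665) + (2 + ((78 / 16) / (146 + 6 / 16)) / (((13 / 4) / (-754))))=12882927 / 19907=647.16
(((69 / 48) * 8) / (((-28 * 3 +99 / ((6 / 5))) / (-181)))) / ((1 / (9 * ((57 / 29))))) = 711873 / 29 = 24547.34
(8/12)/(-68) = -1/102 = -0.01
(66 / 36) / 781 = 1 / 426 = 0.00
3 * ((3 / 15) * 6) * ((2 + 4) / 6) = 18 / 5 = 3.60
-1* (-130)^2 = -16900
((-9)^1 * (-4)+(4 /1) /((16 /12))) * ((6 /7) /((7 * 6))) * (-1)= -39 /49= -0.80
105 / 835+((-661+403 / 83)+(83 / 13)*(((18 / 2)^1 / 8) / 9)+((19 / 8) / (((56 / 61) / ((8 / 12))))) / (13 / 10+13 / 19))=-1148910820405 / 1755800592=-654.35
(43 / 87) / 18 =0.03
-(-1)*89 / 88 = 89 / 88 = 1.01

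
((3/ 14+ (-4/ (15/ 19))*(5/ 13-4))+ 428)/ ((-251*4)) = -1219033/ 2740920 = -0.44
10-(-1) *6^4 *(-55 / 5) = -14246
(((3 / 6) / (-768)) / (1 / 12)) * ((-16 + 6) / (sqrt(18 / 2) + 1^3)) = 5 / 256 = 0.02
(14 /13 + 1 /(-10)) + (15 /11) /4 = 3769 /2860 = 1.32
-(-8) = 8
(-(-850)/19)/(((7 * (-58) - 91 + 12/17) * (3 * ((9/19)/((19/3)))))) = -274550/683397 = -0.40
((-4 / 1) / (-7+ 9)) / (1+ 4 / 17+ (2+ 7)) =-17 / 87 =-0.20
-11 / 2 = -5.50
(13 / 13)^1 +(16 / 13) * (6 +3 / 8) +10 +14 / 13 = 259 / 13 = 19.92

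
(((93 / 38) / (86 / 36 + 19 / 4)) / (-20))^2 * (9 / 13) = 6305121 / 30996795700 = 0.00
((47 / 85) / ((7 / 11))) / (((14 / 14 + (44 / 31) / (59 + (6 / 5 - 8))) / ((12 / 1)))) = 50196564 / 4945045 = 10.15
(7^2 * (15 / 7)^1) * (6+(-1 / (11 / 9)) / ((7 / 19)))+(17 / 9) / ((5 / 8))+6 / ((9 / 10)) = 201221 / 495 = 406.51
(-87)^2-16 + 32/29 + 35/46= 10078189/1334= 7554.86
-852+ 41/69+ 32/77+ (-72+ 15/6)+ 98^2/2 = 41244923/10626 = 3881.51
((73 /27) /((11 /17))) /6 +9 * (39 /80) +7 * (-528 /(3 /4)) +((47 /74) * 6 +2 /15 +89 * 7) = -2266004915 /527472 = -4295.97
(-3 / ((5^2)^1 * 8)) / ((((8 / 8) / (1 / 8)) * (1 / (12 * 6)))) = -27 / 200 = -0.14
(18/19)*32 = 576/19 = 30.32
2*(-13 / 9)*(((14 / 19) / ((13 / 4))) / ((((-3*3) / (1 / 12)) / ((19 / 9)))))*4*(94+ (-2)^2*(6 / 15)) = 53536 / 10935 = 4.90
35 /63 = 5 /9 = 0.56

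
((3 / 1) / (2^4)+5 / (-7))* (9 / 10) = -531 / 1120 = -0.47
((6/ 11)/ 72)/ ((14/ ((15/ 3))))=5/ 1848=0.00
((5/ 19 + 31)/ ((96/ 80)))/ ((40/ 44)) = 1089/ 38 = 28.66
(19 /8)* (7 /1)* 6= 399 /4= 99.75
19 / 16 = 1.19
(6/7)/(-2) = -0.43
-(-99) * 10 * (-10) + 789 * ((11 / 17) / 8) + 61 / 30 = -9834.15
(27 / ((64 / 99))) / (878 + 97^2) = 33 / 8128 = 0.00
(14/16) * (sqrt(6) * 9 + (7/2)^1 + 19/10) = 189/40 + 63 * sqrt(6)/8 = 24.01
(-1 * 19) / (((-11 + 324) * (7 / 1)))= -19 / 2191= -0.01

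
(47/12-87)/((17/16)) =-3988/51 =-78.20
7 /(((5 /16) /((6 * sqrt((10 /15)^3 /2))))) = 448 * sqrt(3) /15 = 51.73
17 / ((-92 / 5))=-85 / 92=-0.92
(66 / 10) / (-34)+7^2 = 8297 / 170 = 48.81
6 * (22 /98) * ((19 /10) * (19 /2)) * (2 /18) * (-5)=-3971 /294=-13.51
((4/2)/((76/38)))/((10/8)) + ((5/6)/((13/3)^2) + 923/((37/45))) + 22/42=1475873759/1313130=1123.94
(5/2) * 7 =35/2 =17.50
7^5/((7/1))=2401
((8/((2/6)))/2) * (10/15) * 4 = 32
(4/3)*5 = 20/3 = 6.67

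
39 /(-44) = -39 /44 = -0.89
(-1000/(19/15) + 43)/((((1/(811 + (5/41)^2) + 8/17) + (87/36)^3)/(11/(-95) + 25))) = -335694924441646848/263595159664285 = -1273.52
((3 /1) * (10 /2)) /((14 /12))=90 /7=12.86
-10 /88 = -5 /44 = -0.11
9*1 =9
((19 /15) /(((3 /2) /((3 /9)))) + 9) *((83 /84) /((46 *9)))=14857 /670680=0.02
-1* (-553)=553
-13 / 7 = -1.86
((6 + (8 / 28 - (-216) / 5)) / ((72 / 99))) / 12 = 4763 / 840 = 5.67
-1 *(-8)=8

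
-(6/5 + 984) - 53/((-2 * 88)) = -866711/880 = -984.90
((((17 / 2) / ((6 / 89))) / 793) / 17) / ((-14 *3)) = -89 / 399672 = -0.00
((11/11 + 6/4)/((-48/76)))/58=-95/1392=-0.07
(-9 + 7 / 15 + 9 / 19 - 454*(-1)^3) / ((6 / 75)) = 635465 / 114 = 5574.25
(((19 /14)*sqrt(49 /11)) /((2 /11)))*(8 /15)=38*sqrt(11) /15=8.40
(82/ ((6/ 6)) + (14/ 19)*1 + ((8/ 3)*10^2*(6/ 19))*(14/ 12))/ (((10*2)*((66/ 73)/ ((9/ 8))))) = 188267/ 16720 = 11.26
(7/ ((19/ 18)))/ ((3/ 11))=24.32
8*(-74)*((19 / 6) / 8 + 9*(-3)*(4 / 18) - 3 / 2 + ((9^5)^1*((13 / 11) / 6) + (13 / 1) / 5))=-1135662793 / 165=-6882804.81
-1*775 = -775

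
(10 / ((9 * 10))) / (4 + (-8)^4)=1 / 36900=0.00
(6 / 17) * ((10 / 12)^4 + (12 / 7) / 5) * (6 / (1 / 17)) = 37427 / 1260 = 29.70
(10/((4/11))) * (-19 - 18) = -2035/2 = -1017.50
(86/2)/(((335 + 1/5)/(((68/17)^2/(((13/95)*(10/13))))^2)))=1241840/419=2963.82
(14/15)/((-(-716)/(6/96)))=7/85920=0.00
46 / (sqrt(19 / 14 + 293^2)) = 46 * sqrt(1869630) / 400635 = 0.16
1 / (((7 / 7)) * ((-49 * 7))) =-1 / 343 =-0.00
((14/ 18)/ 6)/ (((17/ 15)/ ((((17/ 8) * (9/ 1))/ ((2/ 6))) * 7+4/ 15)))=337589/ 7344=45.97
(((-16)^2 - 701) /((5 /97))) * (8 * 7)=-483448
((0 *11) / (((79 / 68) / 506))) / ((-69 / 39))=0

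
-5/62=-0.08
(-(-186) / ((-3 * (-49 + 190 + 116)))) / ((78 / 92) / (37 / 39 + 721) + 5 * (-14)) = 80300912 / 23299825343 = 0.00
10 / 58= 0.17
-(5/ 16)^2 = -25/ 256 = -0.10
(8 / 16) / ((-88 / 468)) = -117 / 44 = -2.66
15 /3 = 5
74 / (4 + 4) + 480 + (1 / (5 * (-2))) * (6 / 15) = 48921 / 100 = 489.21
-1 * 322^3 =-33386248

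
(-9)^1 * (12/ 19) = -108/ 19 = -5.68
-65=-65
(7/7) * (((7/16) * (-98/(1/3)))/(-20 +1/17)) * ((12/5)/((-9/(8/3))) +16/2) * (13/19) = 3107923/96615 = 32.17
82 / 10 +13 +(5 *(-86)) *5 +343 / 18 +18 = -188257 / 90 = -2091.74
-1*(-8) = 8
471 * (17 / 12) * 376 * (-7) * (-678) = 1190704956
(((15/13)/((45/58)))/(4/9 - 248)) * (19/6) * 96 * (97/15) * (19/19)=-427576/36205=-11.81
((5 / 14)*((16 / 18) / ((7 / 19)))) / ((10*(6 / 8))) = 152 / 1323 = 0.11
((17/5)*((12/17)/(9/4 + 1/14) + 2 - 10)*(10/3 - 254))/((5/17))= 108715136/4875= 22300.54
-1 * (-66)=66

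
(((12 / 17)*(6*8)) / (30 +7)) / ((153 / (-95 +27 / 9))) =-5888 / 10693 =-0.55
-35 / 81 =-0.43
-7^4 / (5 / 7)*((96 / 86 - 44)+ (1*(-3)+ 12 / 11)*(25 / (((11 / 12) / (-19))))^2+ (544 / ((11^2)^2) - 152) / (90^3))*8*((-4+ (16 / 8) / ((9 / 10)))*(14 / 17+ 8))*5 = -126541851305402943823616 / 117032613885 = -1081252884172.50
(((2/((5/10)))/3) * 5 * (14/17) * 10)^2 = 3014.23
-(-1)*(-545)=-545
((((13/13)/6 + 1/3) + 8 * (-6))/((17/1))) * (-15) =1425/34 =41.91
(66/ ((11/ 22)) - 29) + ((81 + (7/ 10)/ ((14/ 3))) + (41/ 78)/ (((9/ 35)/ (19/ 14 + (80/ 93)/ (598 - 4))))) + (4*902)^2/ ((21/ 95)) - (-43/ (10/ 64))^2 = 99784807915952048/ 1696619925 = 58813884.27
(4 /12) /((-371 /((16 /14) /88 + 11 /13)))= -860 /1114113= -0.00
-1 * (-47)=47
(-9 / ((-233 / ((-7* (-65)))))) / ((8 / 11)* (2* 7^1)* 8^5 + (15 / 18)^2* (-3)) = 540540 / 10261300661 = 0.00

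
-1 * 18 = -18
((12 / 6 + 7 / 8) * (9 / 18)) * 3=69 / 16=4.31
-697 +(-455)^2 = 206328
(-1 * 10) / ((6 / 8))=-40 / 3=-13.33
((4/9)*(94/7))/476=94/7497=0.01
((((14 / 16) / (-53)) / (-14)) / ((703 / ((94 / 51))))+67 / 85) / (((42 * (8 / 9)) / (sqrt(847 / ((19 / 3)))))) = 659039777 * sqrt(399) / 53915263360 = 0.24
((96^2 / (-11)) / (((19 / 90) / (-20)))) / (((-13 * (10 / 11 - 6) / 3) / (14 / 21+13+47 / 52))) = 1178323200 / 22477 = 52423.51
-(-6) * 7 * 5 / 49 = 30 / 7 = 4.29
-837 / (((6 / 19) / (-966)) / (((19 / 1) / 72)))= 675656.62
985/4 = 246.25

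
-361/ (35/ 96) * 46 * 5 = -1594176/ 7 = -227739.43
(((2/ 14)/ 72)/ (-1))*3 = -1/ 168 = -0.01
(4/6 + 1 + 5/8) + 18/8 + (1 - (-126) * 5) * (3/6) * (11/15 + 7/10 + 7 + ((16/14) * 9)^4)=1018212102391/288120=3533986.19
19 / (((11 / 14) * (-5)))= -266 / 55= -4.84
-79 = -79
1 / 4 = 0.25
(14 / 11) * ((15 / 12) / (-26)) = -35 / 572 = -0.06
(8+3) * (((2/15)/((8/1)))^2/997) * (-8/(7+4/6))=-0.00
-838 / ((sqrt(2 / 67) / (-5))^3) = 3509125 * sqrt(134) / 2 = 20310529.34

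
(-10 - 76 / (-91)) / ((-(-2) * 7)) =-417 / 637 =-0.65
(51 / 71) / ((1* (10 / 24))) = 612 / 355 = 1.72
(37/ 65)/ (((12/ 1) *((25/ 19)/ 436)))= 76627/ 4875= 15.72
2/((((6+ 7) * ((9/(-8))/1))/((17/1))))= -272/117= -2.32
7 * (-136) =-952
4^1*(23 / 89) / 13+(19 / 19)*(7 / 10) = 9019 / 11570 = 0.78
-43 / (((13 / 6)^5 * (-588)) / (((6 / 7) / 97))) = 0.00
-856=-856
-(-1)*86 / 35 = 86 / 35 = 2.46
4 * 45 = 180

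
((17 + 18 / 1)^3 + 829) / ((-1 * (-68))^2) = 5463 / 578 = 9.45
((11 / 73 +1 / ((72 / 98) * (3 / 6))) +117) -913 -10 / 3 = -1046549 / 1314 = -796.46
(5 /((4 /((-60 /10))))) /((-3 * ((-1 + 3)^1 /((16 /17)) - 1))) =20 /9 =2.22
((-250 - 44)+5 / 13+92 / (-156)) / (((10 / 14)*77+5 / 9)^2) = -154899 / 1625000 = -0.10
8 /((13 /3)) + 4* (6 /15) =224 /65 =3.45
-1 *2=-2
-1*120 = -120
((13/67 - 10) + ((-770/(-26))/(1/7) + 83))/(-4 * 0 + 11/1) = 244317/9581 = 25.50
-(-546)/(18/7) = 637/3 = 212.33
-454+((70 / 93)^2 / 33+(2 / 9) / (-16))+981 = 1203325559 / 2283336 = 527.00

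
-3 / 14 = -0.21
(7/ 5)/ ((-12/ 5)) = -7/ 12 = -0.58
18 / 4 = 9 / 2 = 4.50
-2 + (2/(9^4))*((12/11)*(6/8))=-16036/8019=-2.00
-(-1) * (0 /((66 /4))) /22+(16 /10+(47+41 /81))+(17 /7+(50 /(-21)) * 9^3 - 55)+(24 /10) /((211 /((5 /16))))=-4161395951 /2392740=-1739.18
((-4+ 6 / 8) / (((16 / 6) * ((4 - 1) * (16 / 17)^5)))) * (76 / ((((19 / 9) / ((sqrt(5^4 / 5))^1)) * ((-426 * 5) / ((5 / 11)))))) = 0.05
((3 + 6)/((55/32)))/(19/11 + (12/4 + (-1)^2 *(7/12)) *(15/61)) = 70272/35005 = 2.01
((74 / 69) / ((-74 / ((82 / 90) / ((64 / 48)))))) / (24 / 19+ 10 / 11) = -8569 / 1879560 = -0.00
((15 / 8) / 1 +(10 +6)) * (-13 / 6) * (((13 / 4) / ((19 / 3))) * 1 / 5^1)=-24167 / 6080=-3.97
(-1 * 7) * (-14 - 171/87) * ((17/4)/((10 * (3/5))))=55097/696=79.16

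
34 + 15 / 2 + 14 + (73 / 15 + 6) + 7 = 2201 / 30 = 73.37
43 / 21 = 2.05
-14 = -14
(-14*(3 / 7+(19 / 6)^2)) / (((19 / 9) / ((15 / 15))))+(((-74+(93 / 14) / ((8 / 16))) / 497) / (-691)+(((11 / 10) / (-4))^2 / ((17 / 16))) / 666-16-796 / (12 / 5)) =-21565231411211989 / 51714130570200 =-417.01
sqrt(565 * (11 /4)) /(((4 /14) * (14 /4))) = sqrt(6215) /2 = 39.42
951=951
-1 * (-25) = 25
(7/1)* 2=14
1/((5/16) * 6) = 8/15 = 0.53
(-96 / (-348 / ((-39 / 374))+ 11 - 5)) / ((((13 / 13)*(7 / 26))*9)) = -5408 / 456351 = -0.01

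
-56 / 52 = -1.08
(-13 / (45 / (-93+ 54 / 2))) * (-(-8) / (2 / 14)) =16016 / 15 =1067.73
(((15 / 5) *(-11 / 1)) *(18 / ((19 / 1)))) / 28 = -297 / 266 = -1.12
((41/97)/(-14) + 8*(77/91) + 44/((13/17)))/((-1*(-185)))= 226951/653198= 0.35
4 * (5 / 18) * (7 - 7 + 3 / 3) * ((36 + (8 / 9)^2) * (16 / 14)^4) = 122060800 / 1750329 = 69.74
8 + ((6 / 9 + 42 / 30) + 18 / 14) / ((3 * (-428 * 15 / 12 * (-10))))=8.00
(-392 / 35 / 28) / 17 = -2 / 85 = -0.02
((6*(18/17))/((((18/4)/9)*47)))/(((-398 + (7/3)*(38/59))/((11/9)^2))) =-118/115855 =-0.00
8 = 8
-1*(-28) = 28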